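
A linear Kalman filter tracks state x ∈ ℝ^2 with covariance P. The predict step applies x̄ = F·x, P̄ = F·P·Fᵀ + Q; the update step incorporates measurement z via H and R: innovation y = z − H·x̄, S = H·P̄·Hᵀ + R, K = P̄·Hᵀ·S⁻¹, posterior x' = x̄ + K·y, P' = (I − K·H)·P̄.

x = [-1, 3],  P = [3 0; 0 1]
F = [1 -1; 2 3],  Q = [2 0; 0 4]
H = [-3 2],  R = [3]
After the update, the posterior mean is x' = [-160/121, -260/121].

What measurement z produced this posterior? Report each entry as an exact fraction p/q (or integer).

z = [-1]

x̄ = F·x = [-4, 7]
P̄ = F·P·Fᵀ + Q = [6 3; 3 25]
S = H·P̄·Hᵀ + R = [121]
K = P̄·Hᵀ·S⁻¹ = [-12/121; 41/121]
x' − x̄ = [324/121, -1107/121] = K·y
y = (KᵀK)⁻¹·Kᵀ·(x' − x̄) = [-27]
z = y + H·x̄ = [-27] + [26] = [-1]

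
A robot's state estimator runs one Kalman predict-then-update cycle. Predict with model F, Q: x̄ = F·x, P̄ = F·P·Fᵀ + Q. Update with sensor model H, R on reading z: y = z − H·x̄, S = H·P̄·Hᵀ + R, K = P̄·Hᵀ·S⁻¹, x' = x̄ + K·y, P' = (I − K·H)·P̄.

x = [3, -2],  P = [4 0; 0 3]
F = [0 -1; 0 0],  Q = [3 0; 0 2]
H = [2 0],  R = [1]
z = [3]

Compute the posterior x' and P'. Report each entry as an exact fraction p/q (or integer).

x̄ = F·x = [2, 0]
P̄ = F·P·Fᵀ + Q = [6 0; 0 2]
y = z − H·x̄ = [-1]
S = H·P̄·Hᵀ + R = [25]
K = P̄·Hᵀ·S⁻¹ = [12/25; 0]
x' = x̄ + K·y = [38/25, 0]
P' = (I − K·H)·P̄ = [6/25 0; 0 2]

x' = [38/25, 0]
P' = [6/25 0; 0 2]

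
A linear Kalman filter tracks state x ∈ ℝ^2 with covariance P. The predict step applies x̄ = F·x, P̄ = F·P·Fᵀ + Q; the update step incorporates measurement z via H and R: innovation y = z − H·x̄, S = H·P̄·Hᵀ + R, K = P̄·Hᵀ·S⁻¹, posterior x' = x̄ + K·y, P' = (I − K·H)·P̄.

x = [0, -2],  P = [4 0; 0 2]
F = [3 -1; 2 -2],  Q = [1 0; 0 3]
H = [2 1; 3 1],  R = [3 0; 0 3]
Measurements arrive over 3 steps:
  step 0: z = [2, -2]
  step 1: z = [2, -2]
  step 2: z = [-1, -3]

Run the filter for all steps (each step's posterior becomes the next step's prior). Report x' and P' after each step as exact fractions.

step 0: x̄ = F·x = [2, 4]
step 0: P̄ = F·P·Fᵀ + Q = [39 28; 28 27]
step 0: y = z − H·x̄ = [-6, -12]
step 0: S = H·P̄·Hᵀ + R = [298 401; 401 549]
step 0: K = P̄·Hᵀ·S⁻¹ = [49/2801 704/2801; 1056/2801 -205/2801]
step 0: x' = x̄ + K·y = [-3140/2801, 7328/2801]
step 0: P' = (I − K·H)·P̄ = [1965/2801 -3783/2801; -3783/2801 10734/2801]
step 1: x̄ = F·x = [-16748/2801, -20936/2801]
step 1: P̄ = F·P·Fᵀ + Q = [53918/2801 63522/2801; 63522/2801 89463/2801]
step 1: y = z − H·x̄ = [60034/2801, 65578/2801]
step 1: S = H·P̄·Hᵀ + R = [567626/2801 730581/2801; 730581/2801 964260/2801]
step 1: K = P̄·Hᵀ·S⁻¹ = [25836/539111 319126/1617333; 166019/539111 92329/1617333]
step 1: x' = x̄ + K·y = [-537784/1617333, 747812/1617333]
step 1: P' = (I − K·H)·P̄ = [241618/539111 -405728/539111; -405728/539111 1309513/539111]
step 2: x̄ = F·x = [-2361164/1617333, -857064/539111]
step 2: P̄ = F·P·Fᵀ + Q = [6457554/539111 7314558/539111; 7314558/539111 11067681/539111]
step 2: y = z − H·x̄ = [5676187/1617333, 1600895/539111]
step 2: S = H·P̄·Hᵀ + R = [67773462/539111 86385795/539111; 86385795/539111 114690348/539111]
step 2: K = P̄·Hᵀ·S⁻¹ = [3040132/63985249 12598830/63985249; 19674869/63985249 3597605/63985249]
step 2: x' = x̄ + K·y = [-135992582/191955747, -65964080/191955747]
step 2: P' = (I − K·H)·P̄ = [28676094/63985249 -48231792/63985249; -48231792/63985249 155488191/63985249]

step 0: x' = [-3140/2801, 7328/2801], P' = [1965/2801 -3783/2801; -3783/2801 10734/2801]
step 1: x' = [-537784/1617333, 747812/1617333], P' = [241618/539111 -405728/539111; -405728/539111 1309513/539111]
step 2: x' = [-135992582/191955747, -65964080/191955747], P' = [28676094/63985249 -48231792/63985249; -48231792/63985249 155488191/63985249]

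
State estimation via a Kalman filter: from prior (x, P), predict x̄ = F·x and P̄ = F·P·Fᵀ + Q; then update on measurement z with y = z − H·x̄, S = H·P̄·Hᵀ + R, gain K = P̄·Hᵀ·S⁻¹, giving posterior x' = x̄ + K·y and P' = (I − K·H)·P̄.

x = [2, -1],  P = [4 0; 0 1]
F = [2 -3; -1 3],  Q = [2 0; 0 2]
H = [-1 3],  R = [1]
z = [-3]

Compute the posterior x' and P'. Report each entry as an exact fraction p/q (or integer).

x̄ = F·x = [7, -5]
P̄ = F·P·Fᵀ + Q = [27 -17; -17 15]
y = z − H·x̄ = [19]
S = H·P̄·Hᵀ + R = [265]
K = P̄·Hᵀ·S⁻¹ = [-78/265; 62/265]
x' = x̄ + K·y = [373/265, -147/265]
P' = (I − K·H)·P̄ = [1071/265 331/265; 331/265 131/265]

x' = [373/265, -147/265]
P' = [1071/265 331/265; 331/265 131/265]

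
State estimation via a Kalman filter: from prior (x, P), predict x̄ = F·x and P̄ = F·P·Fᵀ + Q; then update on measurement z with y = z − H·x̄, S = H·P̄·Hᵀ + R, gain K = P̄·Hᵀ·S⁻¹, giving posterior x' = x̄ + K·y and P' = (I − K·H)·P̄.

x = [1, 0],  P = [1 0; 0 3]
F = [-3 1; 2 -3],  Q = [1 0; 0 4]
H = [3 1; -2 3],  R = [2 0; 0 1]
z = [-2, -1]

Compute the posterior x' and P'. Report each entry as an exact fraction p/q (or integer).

x̄ = F·x = [-3, 2]
P̄ = F·P·Fᵀ + Q = [13 -15; -15 35]
y = z − H·x̄ = [5, -13]
S = H·P̄·Hᵀ + R = [64 -78; -78 548]
K = P̄·Hᵀ·S⁻¹ = [3807/14494 -668/7247; 2525/14494 1965/7247]
x' = x̄ + K·y = [-7079/14494, -9477/14494]
P' = (I − K·H)·P̄ = [1099/7247 510/7247; 510/7247 995/7247]

x' = [-7079/14494, -9477/14494]
P' = [1099/7247 510/7247; 510/7247 995/7247]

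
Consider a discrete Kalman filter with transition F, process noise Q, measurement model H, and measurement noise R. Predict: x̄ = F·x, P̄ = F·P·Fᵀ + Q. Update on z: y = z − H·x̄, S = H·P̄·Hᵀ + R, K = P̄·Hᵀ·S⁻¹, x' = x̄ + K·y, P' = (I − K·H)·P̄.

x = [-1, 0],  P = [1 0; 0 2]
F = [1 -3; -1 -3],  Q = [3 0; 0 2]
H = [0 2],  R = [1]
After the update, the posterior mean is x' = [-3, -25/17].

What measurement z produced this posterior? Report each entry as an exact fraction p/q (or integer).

x̄ = F·x = [-1, 1]
P̄ = F·P·Fᵀ + Q = [22 17; 17 21]
S = H·P̄·Hᵀ + R = [85]
K = P̄·Hᵀ·S⁻¹ = [2/5; 42/85]
x' − x̄ = [-2, -42/17] = K·y
y = (KᵀK)⁻¹·Kᵀ·(x' − x̄) = [-5]
z = y + H·x̄ = [-5] + [2] = [-3]

z = [-3]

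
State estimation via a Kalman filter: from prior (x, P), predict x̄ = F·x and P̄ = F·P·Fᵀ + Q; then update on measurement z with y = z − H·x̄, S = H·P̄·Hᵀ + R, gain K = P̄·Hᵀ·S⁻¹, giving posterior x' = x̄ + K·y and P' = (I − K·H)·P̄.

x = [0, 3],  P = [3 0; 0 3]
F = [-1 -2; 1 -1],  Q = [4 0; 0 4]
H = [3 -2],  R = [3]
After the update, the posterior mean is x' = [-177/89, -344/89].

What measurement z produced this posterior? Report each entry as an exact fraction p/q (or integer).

x̄ = F·x = [-6, -3]
P̄ = F·P·Fᵀ + Q = [19 3; 3 10]
S = H·P̄·Hᵀ + R = [178]
K = P̄·Hᵀ·S⁻¹ = [51/178; -11/178]
x' − x̄ = [357/89, -77/89] = K·y
y = (KᵀK)⁻¹·Kᵀ·(x' − x̄) = [14]
z = y + H·x̄ = [14] + [-12] = [2]

z = [2]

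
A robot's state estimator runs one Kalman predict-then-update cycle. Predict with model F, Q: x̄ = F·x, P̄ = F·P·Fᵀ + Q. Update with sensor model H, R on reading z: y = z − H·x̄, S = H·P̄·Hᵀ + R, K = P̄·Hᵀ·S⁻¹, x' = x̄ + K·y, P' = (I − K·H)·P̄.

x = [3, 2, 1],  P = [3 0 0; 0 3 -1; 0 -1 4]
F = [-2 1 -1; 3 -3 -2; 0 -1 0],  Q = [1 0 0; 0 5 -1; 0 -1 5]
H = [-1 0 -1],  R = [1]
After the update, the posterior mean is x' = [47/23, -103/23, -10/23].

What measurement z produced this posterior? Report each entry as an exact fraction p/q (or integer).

x̄ = F·x = [-5, 1, -2]
P̄ = F·P·Fᵀ + Q = [22 -20 -4; -20 63 6; -4 6 8]
S = H·P̄·Hᵀ + R = [23]
K = P̄·Hᵀ·S⁻¹ = [-18/23; 14/23; -4/23]
x' − x̄ = [162/23, -126/23, 36/23] = K·y
y = (KᵀK)⁻¹·Kᵀ·(x' − x̄) = [-9]
z = y + H·x̄ = [-9] + [7] = [-2]

z = [-2]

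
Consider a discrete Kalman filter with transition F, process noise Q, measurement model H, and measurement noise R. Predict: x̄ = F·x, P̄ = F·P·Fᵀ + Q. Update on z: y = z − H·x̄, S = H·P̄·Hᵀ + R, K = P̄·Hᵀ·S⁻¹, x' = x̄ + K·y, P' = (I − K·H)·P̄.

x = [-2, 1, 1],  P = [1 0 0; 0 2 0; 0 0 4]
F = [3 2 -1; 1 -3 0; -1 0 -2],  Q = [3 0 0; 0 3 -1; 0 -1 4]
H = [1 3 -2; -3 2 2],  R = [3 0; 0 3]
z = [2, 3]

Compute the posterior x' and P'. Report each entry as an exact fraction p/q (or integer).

x̄ = F·x = [-5, -5, 0]
P̄ = F·P·Fᵀ + Q = [24 -9 5; -9 22 -2; 5 -2 21]
y = z − H·x̄ = [22, -2]
S = H·P̄·Hᵀ + R = [259 75; 75 423]
K = P̄·Hᵀ·S⁻¹ = [167/34644 -19745/103932; 3463/17322 6389/51966; -3319/17322 4591/51966]
x' = x̄ + K·y = [-117287/25983, -22025/25983, -114118/25983]
P' = (I − K·H)·P̄ = [921281/103932 178483/51966 497669/51966; 178483/51966 40730/25983 97924/25983; 497669/51966 97924/25983 278771/25983]

x' = [-117287/25983, -22025/25983, -114118/25983]
P' = [921281/103932 178483/51966 497669/51966; 178483/51966 40730/25983 97924/25983; 497669/51966 97924/25983 278771/25983]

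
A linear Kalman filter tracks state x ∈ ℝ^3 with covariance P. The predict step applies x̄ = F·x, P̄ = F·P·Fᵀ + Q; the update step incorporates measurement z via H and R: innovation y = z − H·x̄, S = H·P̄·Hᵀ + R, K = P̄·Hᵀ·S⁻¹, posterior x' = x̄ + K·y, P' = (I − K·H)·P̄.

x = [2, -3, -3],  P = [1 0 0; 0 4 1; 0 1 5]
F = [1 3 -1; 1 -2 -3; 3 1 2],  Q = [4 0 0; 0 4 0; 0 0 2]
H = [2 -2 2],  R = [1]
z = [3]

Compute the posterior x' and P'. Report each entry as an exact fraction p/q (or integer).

x' = [394/233, 1207/233, 5787/1165]
P' = [5940/233 3525/233 -2402/233; 3525/233 3594/233 42/233; -2402/233 42/233 12311/1165]

x̄ = F·x = [-4, 17, -3]
P̄ = F·P·Fᵀ + Q = [40 -15 10; -15 78 -42; 10 -42 39]
y = z − H·x̄ = [51]
S = H·P̄·Hᵀ + R = [1165]
K = P̄·Hᵀ·S⁻¹ = [26/233; -54/233; 182/1165]
x' = x̄ + K·y = [394/233, 1207/233, 5787/1165]
P' = (I − K·H)·P̄ = [5940/233 3525/233 -2402/233; 3525/233 3594/233 42/233; -2402/233 42/233 12311/1165]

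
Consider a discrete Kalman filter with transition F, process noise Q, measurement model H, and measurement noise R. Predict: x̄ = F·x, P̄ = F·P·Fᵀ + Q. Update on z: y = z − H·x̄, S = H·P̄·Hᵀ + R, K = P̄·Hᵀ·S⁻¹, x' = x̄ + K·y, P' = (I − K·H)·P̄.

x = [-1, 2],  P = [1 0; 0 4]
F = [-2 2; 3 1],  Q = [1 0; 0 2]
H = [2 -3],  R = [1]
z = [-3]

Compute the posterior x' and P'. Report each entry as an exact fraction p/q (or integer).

x̄ = F·x = [6, -1]
P̄ = F·P·Fᵀ + Q = [21 2; 2 15]
y = z − H·x̄ = [-18]
S = H·P̄·Hᵀ + R = [196]
K = P̄·Hᵀ·S⁻¹ = [9/49; -41/196]
x' = x̄ + K·y = [132/49, 271/98]
P' = (I − K·H)·P̄ = [705/49 467/49; 467/49 1259/196]

x' = [132/49, 271/98]
P' = [705/49 467/49; 467/49 1259/196]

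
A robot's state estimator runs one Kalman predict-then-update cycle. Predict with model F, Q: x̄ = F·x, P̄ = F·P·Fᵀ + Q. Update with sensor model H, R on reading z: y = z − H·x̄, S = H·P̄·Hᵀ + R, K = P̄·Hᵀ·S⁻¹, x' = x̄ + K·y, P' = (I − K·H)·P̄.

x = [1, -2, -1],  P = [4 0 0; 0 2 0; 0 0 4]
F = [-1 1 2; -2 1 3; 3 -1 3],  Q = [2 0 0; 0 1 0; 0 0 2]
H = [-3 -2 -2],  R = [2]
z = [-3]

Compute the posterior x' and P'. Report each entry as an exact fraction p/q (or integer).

x̄ = F·x = [-5, -7, 2]
P̄ = F·P·Fᵀ + Q = [24 34 10; 34 55 10; 10 10 76]
y = z − H·x̄ = [-28]
S = H·P̄·Hᵀ + R = [1350]
K = P̄·Hᵀ·S⁻¹ = [-16/135; -116/675; -101/675]
x' = x̄ + K·y = [-227/135, -1477/675, 4178/675]
P' = (I − K·H)·P̄ = [136/27 878/135 -1882/135; 878/135 10213/675 -16682/675; -1882/135 -16682/675 30898/675]

x' = [-227/135, -1477/675, 4178/675]
P' = [136/27 878/135 -1882/135; 878/135 10213/675 -16682/675; -1882/135 -16682/675 30898/675]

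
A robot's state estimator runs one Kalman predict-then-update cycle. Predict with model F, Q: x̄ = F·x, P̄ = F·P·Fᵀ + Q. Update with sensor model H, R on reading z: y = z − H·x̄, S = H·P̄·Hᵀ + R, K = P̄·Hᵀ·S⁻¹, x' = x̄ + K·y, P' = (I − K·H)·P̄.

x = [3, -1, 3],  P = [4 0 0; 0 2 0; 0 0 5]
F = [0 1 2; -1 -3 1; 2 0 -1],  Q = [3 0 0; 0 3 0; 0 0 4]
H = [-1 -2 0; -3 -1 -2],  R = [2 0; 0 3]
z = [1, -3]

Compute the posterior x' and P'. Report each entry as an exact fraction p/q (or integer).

x' = [-3983/3707, 225/3707, 11922/3707]
P' = [206986/25949 -101932/25949 -35656/3707; -101932/25949 62950/25949 16657/3707; -35656/3707 16657/3707 46102/3707]

x̄ = F·x = [5, 3, 3]
P̄ = F·P·Fᵀ + Q = [25 4 -10; 4 30 -13; -10 -13 25]
y = z − H·x̄ = [12, 21]
S = H·P̄·Hᵀ + R = [163 91; 91 210]
K = P̄·Hᵀ·S⁻¹ = [-223/3707 -6614/25949; -1712/3707 3216/25949; 1171/3707 -631/3707]
x' = x̄ + K·y = [-3983/3707, 225/3707, 11922/3707]
P' = (I − K·H)·P̄ = [206986/25949 -101932/25949 -35656/3707; -101932/25949 62950/25949 16657/3707; -35656/3707 16657/3707 46102/3707]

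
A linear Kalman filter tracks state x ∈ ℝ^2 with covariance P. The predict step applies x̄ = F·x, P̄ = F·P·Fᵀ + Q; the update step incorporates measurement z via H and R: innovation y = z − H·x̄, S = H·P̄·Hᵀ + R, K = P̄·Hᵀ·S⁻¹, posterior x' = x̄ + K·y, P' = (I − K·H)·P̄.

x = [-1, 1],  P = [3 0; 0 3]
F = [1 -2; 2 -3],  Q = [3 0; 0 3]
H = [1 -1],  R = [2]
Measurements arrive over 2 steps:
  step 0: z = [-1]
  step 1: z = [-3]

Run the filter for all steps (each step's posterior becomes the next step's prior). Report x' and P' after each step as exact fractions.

step 0: x̄ = F·x = [-3, -5]
step 0: P̄ = F·P·Fᵀ + Q = [18 24; 24 42]
step 0: y = z − H·x̄ = [-3]
step 0: S = H·P̄·Hᵀ + R = [14]
step 0: K = P̄·Hᵀ·S⁻¹ = [-3/7; -9/7]
step 0: x' = x̄ + K·y = [-12/7, -8/7]
step 0: P' = (I − K·H)·P̄ = [108/7 114/7; 114/7 132/7]
step 1: x̄ = F·x = [4/7, 0]
step 1: P̄ = F·P·Fᵀ + Q = [201/7 30; 30 39]
step 1: y = z − H·x̄ = [-25/7]
step 1: S = H·P̄·Hᵀ + R = [68/7]
step 1: K = P̄·Hᵀ·S⁻¹ = [-9/68; -63/68]
step 1: x' = x̄ + K·y = [71/68, 225/68]
step 1: P' = (I − K·H)·P̄ = [1941/68 1959/68; 1959/68 2085/68]

step 0: x' = [-12/7, -8/7], P' = [108/7 114/7; 114/7 132/7]
step 1: x' = [71/68, 225/68], P' = [1941/68 1959/68; 1959/68 2085/68]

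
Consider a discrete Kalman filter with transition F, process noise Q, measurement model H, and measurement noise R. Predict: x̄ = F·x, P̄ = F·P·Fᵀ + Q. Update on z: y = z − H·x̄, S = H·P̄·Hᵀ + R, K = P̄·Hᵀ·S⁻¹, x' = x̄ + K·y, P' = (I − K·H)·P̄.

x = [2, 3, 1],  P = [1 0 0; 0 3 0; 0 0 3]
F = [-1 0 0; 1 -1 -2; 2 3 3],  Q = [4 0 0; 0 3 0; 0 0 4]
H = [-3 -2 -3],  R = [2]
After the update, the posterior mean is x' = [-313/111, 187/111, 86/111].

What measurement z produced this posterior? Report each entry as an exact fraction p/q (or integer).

z = [3]

x̄ = F·x = [-2, -3, 16]
P̄ = F·P·Fᵀ + Q = [5 -1 -2; -1 19 -25; -2 -25 62]
S = H·P̄·Hᵀ + R = [333]
K = P̄·Hᵀ·S⁻¹ = [-7/333; 40/333; -130/333]
x' − x̄ = [-91/111, 520/111, -1690/111] = K·y
y = (KᵀK)⁻¹·Kᵀ·(x' − x̄) = [39]
z = y + H·x̄ = [39] + [-36] = [3]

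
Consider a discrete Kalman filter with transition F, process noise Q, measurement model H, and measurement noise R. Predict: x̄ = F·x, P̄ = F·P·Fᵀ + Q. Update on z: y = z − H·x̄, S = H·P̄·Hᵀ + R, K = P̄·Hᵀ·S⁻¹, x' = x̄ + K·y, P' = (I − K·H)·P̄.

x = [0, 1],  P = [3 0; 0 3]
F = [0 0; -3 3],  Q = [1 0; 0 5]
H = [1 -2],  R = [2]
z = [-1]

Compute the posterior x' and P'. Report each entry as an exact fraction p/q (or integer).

x̄ = F·x = [0, 3]
P̄ = F·P·Fᵀ + Q = [1 0; 0 59]
y = z − H·x̄ = [5]
S = H·P̄·Hᵀ + R = [239]
K = P̄·Hᵀ·S⁻¹ = [1/239; -118/239]
x' = x̄ + K·y = [5/239, 127/239]
P' = (I − K·H)·P̄ = [238/239 118/239; 118/239 177/239]

x' = [5/239, 127/239]
P' = [238/239 118/239; 118/239 177/239]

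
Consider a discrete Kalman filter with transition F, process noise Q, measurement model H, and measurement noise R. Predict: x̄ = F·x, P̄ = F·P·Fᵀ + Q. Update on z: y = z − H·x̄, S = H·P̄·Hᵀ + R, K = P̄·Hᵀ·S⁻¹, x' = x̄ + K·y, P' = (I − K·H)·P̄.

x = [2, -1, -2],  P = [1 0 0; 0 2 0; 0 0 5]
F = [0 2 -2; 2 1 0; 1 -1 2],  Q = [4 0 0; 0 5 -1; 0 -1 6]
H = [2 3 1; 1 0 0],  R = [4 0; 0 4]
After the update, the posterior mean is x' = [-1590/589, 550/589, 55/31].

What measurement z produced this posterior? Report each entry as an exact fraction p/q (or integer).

z = [-1, -3]

x̄ = F·x = [2, 3, -1]
P̄ = F·P·Fᵀ + Q = [32 4 -24; 4 11 -1; -24 -1 29]
S = H·P̄·Hᵀ + R = [206 52; 52 36]
K = P̄·Hᵀ·S⁻¹ = [26/589 486/589; 154/589 -157/589; 3/31 -25/31]
x' − x̄ = [-2768/589, -1217/589, 86/31] = K·y
y = (KᵀK)⁻¹·Kᵀ·(x' − x̄) = [-13, -5]
z = y + H·x̄ = [-13, -5] + [12, 2] = [-1, -3]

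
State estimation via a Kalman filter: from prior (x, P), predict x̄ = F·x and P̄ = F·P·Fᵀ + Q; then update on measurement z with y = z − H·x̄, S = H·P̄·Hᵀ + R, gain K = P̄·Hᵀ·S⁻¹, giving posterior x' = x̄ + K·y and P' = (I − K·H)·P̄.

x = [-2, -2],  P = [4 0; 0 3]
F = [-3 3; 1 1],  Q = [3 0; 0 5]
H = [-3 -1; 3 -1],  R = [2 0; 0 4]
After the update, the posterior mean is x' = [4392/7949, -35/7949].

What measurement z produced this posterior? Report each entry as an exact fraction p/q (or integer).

z = [-2, 1]

x̄ = F·x = [0, -4]
P̄ = F·P·Fᵀ + Q = [66 -3; -3 12]
S = H·P̄·Hᵀ + R = [590 -582; -582 628]
K = P̄·Hᵀ·S⁻¹ = [-2739/15898 1275/7949; -7053/15898 -3534/7949]
x' − x̄ = [4392/7949, 31761/7949] = K·y
y = (KᵀK)⁻¹·Kᵀ·(x' − x̄) = [-6, -3]
z = y + H·x̄ = [-6, -3] + [4, 4] = [-2, 1]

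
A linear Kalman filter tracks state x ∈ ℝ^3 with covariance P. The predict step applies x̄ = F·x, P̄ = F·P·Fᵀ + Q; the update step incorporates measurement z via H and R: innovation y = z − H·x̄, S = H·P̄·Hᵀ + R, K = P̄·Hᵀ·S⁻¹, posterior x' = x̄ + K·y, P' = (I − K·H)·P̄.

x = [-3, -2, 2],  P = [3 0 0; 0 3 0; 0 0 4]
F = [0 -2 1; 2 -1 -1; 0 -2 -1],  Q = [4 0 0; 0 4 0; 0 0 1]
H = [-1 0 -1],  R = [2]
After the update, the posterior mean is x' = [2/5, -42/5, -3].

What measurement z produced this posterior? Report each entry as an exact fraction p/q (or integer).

x̄ = F·x = [6, -6, 2]
P̄ = F·P·Fᵀ + Q = [20 2 8; 2 23 10; 8 10 17]
S = H·P̄·Hᵀ + R = [55]
K = P̄·Hᵀ·S⁻¹ = [-28/55; -12/55; -5/11]
x' − x̄ = [-28/5, -12/5, -5] = K·y
y = (KᵀK)⁻¹·Kᵀ·(x' − x̄) = [11]
z = y + H·x̄ = [11] + [-8] = [3]

z = [3]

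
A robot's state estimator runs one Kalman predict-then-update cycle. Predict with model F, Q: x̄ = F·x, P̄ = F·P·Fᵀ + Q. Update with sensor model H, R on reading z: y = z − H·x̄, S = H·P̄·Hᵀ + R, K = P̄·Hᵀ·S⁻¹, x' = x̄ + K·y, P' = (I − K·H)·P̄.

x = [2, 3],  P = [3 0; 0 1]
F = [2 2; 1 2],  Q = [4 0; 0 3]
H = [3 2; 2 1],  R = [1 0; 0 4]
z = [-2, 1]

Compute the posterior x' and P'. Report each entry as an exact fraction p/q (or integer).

x̄ = F·x = [10, 8]
P̄ = F·P·Fᵀ + Q = [20 10; 10 10]
y = z − H·x̄ = [-48, -27]
S = H·P̄·Hᵀ + R = [341 210; 210 134]
K = P̄·Hᵀ·S⁻¹ = [110/797 125/797; 200/797 -135/797]
x' = x̄ + K·y = [-685/797, 421/797]
P' = (I − K·H)·P̄ = [890/797 -1280/797; -1280/797 2020/797]

x' = [-685/797, 421/797]
P' = [890/797 -1280/797; -1280/797 2020/797]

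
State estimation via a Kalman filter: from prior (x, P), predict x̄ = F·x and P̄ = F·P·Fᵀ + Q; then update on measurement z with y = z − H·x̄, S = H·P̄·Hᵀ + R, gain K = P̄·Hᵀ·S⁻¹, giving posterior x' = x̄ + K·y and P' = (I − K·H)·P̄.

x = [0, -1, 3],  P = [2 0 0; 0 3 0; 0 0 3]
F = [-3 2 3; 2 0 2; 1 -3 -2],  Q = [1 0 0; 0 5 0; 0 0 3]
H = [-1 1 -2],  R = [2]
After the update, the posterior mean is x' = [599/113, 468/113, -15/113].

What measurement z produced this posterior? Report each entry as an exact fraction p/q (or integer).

x̄ = F·x = [7, 6, -3]
P̄ = F·P·Fᵀ + Q = [58 6 -42; 6 25 -8; -42 -8 44]
S = H·P̄·Hᵀ + R = [113]
K = P̄·Hᵀ·S⁻¹ = [32/113; 35/113; -54/113]
x' − x̄ = [-192/113, -210/113, 324/113] = K·y
y = (KᵀK)⁻¹·Kᵀ·(x' − x̄) = [-6]
z = y + H·x̄ = [-6] + [5] = [-1]

z = [-1]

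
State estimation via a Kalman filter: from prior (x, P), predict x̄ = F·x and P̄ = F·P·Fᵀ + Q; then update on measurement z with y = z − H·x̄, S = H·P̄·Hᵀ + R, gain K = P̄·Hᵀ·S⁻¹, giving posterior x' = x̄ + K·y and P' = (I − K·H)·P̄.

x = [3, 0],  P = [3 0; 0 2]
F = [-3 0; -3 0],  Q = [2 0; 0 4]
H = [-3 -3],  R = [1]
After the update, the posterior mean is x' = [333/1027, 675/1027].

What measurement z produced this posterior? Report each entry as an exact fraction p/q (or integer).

z = [-3]

x̄ = F·x = [-9, -9]
P̄ = F·P·Fᵀ + Q = [29 27; 27 31]
S = H·P̄·Hᵀ + R = [1027]
K = P̄·Hᵀ·S⁻¹ = [-168/1027; -174/1027]
x' − x̄ = [9576/1027, 9918/1027] = K·y
y = (KᵀK)⁻¹·Kᵀ·(x' − x̄) = [-57]
z = y + H·x̄ = [-57] + [54] = [-3]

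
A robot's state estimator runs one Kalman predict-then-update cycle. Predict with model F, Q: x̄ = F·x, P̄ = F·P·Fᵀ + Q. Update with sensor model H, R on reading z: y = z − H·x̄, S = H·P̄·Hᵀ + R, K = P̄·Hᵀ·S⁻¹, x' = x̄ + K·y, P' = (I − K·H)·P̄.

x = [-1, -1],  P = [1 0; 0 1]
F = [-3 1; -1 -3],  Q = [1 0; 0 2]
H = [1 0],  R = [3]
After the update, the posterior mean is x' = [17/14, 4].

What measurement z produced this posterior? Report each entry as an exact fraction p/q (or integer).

x̄ = F·x = [2, 4]
P̄ = F·P·Fᵀ + Q = [11 0; 0 12]
S = H·P̄·Hᵀ + R = [14]
K = P̄·Hᵀ·S⁻¹ = [11/14; 0]
x' − x̄ = [-11/14, 0] = K·y
y = (KᵀK)⁻¹·Kᵀ·(x' − x̄) = [-1]
z = y + H·x̄ = [-1] + [2] = [1]

z = [1]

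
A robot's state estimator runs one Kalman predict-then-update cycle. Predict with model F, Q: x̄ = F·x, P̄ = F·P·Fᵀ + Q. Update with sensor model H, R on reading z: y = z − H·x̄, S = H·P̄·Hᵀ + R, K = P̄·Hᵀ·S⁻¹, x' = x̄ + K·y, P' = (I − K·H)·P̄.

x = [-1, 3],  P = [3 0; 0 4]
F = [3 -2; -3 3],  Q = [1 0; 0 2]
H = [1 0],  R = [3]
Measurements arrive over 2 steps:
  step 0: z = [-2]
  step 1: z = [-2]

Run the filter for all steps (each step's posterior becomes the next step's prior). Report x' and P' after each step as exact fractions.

step 0: x̄ = F·x = [-9, 12]
step 0: P̄ = F·P·Fᵀ + Q = [44 -51; -51 65]
step 0: y = z − H·x̄ = [7]
step 0: S = H·P̄·Hᵀ + R = [47]
step 0: K = P̄·Hᵀ·S⁻¹ = [44/47; -51/47]
step 0: x' = x̄ + K·y = [-115/47, 207/47]
step 0: P' = (I − K·H)·P̄ = [132/47 -153/47; -153/47 454/47]
step 1: x̄ = F·x = [-759/47, 966/47]
step 1: P̄ = F·P·Fᵀ + Q = [4887/47 -6207/47; -6207/47 8122/47]
step 1: y = z − H·x̄ = [665/47]
step 1: S = H·P̄·Hᵀ + R = [5028/47]
step 1: K = P̄·Hᵀ·S⁻¹ = [1629/1676; -2069/1676]
step 1: x' = x̄ + K·y = [-4017/1676, 5173/1676]
step 1: P' = (I − K·H)·P̄ = [4887/1676 -6207/1676; -6207/1676 16387/1676]

step 0: x' = [-115/47, 207/47], P' = [132/47 -153/47; -153/47 454/47]
step 1: x' = [-4017/1676, 5173/1676], P' = [4887/1676 -6207/1676; -6207/1676 16387/1676]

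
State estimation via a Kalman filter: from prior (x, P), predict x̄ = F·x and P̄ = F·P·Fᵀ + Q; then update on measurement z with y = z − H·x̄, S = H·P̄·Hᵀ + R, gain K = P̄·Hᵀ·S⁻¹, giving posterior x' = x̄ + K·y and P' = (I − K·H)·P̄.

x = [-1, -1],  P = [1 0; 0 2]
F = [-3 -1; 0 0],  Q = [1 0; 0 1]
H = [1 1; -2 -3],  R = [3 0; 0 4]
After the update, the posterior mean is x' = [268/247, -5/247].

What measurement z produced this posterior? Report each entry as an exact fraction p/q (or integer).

x̄ = F·x = [4, 0]
P̄ = F·P·Fᵀ + Q = [12 0; 0 1]
S = H·P̄·Hᵀ + R = [16 -27; -27 61]
K = P̄·Hᵀ·S⁻¹ = [84/247 -60/247; -20/247 -21/247]
x' − x̄ = [-720/247, -5/247] = K·y
y = (KᵀK)⁻¹·Kᵀ·(x' − x̄) = [-5, 5]
z = y + H·x̄ = [-5, 5] + [4, -8] = [-1, -3]

z = [-1, -3]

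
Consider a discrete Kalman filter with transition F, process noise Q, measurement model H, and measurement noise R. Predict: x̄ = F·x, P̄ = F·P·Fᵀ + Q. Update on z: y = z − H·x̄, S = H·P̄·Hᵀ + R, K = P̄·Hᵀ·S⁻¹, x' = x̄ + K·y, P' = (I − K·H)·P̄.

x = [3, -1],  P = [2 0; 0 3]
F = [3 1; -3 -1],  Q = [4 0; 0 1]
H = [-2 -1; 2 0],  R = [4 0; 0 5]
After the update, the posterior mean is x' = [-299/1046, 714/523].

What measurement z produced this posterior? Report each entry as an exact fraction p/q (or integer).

x̄ = F·x = [8, -8]
P̄ = F·P·Fᵀ + Q = [25 -21; -21 22]
S = H·P̄·Hᵀ + R = [42 -58; -58 105]
K = P̄·Hᵀ·S⁻¹ = [-145/1046 209/523; -168/523 -302/523]
x' − x̄ = [-8667/1046, 4898/523] = K·y
y = (KᵀK)⁻¹·Kᵀ·(x' − x̄) = [5, -19]
z = y + H·x̄ = [5, -19] + [-8, 16] = [-3, -3]

z = [-3, -3]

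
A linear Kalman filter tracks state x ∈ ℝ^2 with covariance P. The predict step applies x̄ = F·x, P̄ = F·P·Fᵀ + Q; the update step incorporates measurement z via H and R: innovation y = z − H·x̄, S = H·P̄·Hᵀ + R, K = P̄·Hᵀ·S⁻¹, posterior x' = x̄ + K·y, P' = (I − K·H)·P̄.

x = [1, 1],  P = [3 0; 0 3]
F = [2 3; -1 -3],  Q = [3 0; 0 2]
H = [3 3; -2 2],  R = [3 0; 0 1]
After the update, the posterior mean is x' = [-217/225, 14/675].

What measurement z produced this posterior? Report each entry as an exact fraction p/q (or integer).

x̄ = F·x = [5, -4]
P̄ = F·P·Fᵀ + Q = [42 -33; -33 32]
S = H·P̄·Hᵀ + R = [75 -60; -60 561]
K = P̄·Hᵀ·S⁻¹ = [683/4275 -214/855; 2039/12825 638/2565]
x' − x̄ = [-1342/225, 2714/675] = K·y
y = (KᵀK)⁻¹·Kᵀ·(x' − x̄) = [-6, 20]
z = y + H·x̄ = [-6, 20] + [3, -18] = [-3, 2]

z = [-3, 2]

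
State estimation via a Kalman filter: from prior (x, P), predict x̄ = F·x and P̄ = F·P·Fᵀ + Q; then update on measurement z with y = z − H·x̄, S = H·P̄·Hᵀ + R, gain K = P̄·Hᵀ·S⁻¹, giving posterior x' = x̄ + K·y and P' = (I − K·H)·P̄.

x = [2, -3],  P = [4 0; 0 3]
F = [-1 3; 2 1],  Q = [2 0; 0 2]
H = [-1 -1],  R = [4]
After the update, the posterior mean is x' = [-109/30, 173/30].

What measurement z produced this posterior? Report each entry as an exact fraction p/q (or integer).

z = [-3]

x̄ = F·x = [-11, 1]
P̄ = F·P·Fᵀ + Q = [33 1; 1 21]
S = H·P̄·Hᵀ + R = [60]
K = P̄·Hᵀ·S⁻¹ = [-17/30; -11/30]
x' − x̄ = [221/30, 143/30] = K·y
y = (KᵀK)⁻¹·Kᵀ·(x' − x̄) = [-13]
z = y + H·x̄ = [-13] + [10] = [-3]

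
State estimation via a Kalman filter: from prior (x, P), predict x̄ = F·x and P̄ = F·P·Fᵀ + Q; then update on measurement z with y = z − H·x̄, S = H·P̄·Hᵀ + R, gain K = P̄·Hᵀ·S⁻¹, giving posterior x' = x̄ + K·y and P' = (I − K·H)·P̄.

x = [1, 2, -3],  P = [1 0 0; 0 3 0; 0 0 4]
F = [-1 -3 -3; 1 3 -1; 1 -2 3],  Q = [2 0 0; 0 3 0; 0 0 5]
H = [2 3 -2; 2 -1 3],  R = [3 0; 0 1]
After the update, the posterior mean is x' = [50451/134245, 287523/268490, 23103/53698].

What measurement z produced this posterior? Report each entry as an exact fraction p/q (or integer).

z = [3, 1]

x̄ = F·x = [2, 10, -12]
P̄ = F·P·Fᵀ + Q = [66 -16 -19; -16 35 -29; -19 -29 54]
S = H·P̄·Hᵀ + R = [1106 -586; -586 796]
K = P̄·Hᵀ·S⁻¹ = [75219/268490 86069/268490; 3508/134245 -46779/268490; -9581/53698 1634/26849]
x' − x̄ = [-218039/134245, -2397377/268490, 667479/53698] = K·y
y = (KᵀK)⁻¹·Kᵀ·(x' − x̄) = [-55, 43]
z = y + H·x̄ = [-55, 43] + [58, -42] = [3, 1]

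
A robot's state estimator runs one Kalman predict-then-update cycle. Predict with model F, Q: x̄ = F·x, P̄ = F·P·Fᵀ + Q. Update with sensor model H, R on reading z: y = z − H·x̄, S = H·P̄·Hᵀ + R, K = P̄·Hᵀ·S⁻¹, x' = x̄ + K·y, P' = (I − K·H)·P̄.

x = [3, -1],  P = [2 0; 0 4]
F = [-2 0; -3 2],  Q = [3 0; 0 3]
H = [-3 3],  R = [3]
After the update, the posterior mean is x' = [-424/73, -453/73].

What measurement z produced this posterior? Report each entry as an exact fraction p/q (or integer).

z = [-1]

x̄ = F·x = [-6, -11]
P̄ = F·P·Fᵀ + Q = [11 12; 12 37]
S = H·P̄·Hᵀ + R = [219]
K = P̄·Hᵀ·S⁻¹ = [1/73; 25/73]
x' − x̄ = [14/73, 350/73] = K·y
y = (KᵀK)⁻¹·Kᵀ·(x' − x̄) = [14]
z = y + H·x̄ = [14] + [-15] = [-1]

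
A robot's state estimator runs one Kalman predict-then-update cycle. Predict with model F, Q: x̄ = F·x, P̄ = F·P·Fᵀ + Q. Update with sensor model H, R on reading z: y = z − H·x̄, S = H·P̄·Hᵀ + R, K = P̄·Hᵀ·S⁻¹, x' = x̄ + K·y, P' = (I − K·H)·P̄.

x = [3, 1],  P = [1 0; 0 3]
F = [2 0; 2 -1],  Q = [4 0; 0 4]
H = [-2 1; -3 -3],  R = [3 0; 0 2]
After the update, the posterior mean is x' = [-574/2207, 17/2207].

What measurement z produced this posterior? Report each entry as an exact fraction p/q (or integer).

z = [1, 1]

x̄ = F·x = [6, 5]
P̄ = F·P·Fᵀ + Q = [8 4; 4 11]
S = H·P̄·Hᵀ + R = [30 27; 27 245]
K = P̄·Hᵀ·S⁻¹ = [-656/2207 -252/2207; 650/2207 -477/2207]
x' − x̄ = [-13816/2207, -11018/2207] = K·y
y = (KᵀK)⁻¹·Kᵀ·(x' − x̄) = [8, 34]
z = y + H·x̄ = [8, 34] + [-7, -33] = [1, 1]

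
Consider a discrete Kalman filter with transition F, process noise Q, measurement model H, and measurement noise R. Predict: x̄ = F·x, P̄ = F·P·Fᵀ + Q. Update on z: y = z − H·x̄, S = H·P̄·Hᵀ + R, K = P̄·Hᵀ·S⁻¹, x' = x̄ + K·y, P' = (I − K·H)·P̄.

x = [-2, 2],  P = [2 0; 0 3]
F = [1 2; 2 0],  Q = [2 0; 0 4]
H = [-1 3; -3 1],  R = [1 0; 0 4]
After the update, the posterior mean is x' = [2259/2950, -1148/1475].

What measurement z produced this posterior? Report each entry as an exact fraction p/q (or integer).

x̄ = F·x = [2, -4]
P̄ = F·P·Fᵀ + Q = [16 4; 4 12]
S = H·P̄·Hᵀ + R = [101 44; 44 136]
K = P̄·Hᵀ·S⁻¹ = [174/1475 -1067/2950; 544/1475 -176/1475]
x' − x̄ = [-3641/2950, 4752/1475] = K·y
y = (KᵀK)⁻¹·Kᵀ·(x' − x̄) = [11, 7]
z = y + H·x̄ = [11, 7] + [-14, -10] = [-3, -3]

z = [-3, -3]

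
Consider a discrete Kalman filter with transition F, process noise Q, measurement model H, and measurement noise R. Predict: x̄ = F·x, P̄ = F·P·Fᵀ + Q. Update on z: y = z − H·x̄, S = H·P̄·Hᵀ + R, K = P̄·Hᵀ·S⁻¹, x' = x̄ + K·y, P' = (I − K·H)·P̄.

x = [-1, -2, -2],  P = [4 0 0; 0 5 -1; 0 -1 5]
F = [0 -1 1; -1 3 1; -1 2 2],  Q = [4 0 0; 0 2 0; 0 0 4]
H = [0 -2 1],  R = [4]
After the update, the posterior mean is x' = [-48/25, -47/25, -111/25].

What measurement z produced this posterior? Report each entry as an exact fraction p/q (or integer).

z = [-1]

x̄ = F·x = [0, -7, -7]
P̄ = F·P·Fᵀ + Q = [16 -12 0; -12 50 36; 0 36 40]
S = H·P̄·Hᵀ + R = [100]
K = P̄·Hᵀ·S⁻¹ = [6/25; -16/25; -8/25]
x' − x̄ = [-48/25, 128/25, 64/25] = K·y
y = (KᵀK)⁻¹·Kᵀ·(x' − x̄) = [-8]
z = y + H·x̄ = [-8] + [7] = [-1]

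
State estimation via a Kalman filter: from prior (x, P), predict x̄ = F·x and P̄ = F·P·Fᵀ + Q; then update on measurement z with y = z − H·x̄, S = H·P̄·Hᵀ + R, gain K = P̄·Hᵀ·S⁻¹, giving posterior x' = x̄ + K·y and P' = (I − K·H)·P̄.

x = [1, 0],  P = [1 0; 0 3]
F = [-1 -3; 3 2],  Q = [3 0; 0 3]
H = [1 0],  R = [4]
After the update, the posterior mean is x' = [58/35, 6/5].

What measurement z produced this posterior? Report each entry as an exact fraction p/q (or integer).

x̄ = F·x = [-1, 3]
P̄ = F·P·Fᵀ + Q = [31 -21; -21 24]
S = H·P̄·Hᵀ + R = [35]
K = P̄·Hᵀ·S⁻¹ = [31/35; -3/5]
x' − x̄ = [93/35, -9/5] = K·y
y = (KᵀK)⁻¹·Kᵀ·(x' − x̄) = [3]
z = y + H·x̄ = [3] + [-1] = [2]

z = [2]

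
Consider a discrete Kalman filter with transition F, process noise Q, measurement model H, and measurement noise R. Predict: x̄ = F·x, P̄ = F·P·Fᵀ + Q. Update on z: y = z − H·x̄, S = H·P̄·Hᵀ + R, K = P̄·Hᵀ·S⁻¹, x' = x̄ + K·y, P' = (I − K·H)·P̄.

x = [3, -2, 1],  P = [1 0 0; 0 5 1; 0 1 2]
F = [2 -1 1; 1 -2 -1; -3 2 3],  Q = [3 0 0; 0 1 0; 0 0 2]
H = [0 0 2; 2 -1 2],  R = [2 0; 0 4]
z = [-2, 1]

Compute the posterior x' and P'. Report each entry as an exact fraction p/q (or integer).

x̄ = F·x = [9, 6, -10]
P̄ = F·P·Fᵀ + Q = [12 9 -11; 9 28 -37; -11 -37 61]
y = z − H·x̄ = [18, 9]
S = H·P̄·Hᵀ + R = [246 274; 274 348]
K = P̄·Hᵀ·S⁻¹ = [-2869/5266 2153/5266; -684/2633 -97/2633; 2459/5266 137/5266]
x' = x̄ + K·y = [15129/5266, 2613/2633, -7165/5266]
P' = (I − K·H)·P̄ = [15145/5266 7970/2633 -2869/5266; 7970/2633 14960/2633 -684/2633; -2869/5266 -684/2633 2459/5266]

x' = [15129/5266, 2613/2633, -7165/5266]
P' = [15145/5266 7970/2633 -2869/5266; 7970/2633 14960/2633 -684/2633; -2869/5266 -684/2633 2459/5266]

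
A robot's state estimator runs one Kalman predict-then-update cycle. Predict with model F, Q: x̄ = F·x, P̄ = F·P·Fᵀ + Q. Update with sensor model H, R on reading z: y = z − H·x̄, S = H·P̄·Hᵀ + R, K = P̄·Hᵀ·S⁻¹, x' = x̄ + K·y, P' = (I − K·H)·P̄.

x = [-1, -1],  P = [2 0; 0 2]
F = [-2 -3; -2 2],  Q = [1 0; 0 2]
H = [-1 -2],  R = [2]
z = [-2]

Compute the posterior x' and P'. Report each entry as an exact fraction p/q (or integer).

x̄ = F·x = [5, 0]
P̄ = F·P·Fᵀ + Q = [27 -4; -4 18]
y = z − H·x̄ = [3]
S = H·P̄·Hᵀ + R = [85]
K = P̄·Hᵀ·S⁻¹ = [-19/85; -32/85]
x' = x̄ + K·y = [368/85, -96/85]
P' = (I − K·H)·P̄ = [1934/85 -948/85; -948/85 506/85]

x' = [368/85, -96/85]
P' = [1934/85 -948/85; -948/85 506/85]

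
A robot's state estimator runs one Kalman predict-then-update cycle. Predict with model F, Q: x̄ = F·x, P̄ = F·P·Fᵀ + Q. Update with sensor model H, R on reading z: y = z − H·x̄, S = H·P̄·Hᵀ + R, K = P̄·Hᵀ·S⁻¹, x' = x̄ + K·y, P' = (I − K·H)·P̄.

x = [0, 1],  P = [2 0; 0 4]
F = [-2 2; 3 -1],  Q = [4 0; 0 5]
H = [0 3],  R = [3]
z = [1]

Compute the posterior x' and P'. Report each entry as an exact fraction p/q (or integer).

x̄ = F·x = [2, -1]
P̄ = F·P·Fᵀ + Q = [28 -20; -20 27]
y = z − H·x̄ = [4]
S = H·P̄·Hᵀ + R = [246]
K = P̄·Hᵀ·S⁻¹ = [-10/41; 27/82]
x' = x̄ + K·y = [42/41, 13/41]
P' = (I − K·H)·P̄ = [548/41 -10/41; -10/41 27/82]

x' = [42/41, 13/41]
P' = [548/41 -10/41; -10/41 27/82]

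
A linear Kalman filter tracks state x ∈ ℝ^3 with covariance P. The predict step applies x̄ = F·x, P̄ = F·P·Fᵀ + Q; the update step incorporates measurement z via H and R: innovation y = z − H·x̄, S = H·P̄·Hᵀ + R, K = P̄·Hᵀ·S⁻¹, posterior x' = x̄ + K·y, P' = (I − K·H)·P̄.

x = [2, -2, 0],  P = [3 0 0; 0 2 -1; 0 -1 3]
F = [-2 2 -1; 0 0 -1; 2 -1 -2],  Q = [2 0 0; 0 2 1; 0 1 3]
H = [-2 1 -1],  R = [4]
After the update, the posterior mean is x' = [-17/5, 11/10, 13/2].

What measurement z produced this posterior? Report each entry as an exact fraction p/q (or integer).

z = [1]

x̄ = F·x = [-8, 0, 6]
P̄ = F·P·Fᵀ + Q = [29 5 -7; 5 5 6; -7 6 25]
S = H·P̄·Hᵀ + R = [90]
K = P̄·Hᵀ·S⁻¹ = [-23/45; -11/90; -1/18]
x' − x̄ = [23/5, 11/10, 1/2] = K·y
y = (KᵀK)⁻¹·Kᵀ·(x' − x̄) = [-9]
z = y + H·x̄ = [-9] + [10] = [1]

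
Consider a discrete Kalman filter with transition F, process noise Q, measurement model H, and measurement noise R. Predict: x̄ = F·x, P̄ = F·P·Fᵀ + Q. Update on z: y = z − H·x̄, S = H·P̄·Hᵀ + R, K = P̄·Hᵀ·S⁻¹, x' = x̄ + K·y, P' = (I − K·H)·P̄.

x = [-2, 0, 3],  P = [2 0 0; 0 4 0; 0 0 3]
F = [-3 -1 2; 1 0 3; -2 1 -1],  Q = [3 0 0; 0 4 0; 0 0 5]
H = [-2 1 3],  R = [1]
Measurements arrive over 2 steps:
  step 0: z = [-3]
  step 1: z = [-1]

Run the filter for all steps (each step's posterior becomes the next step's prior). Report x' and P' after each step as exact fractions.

step 0: x̄ = F·x = [12, 7, 1]
step 0: P̄ = F·P·Fᵀ + Q = [37 12 2; 12 33 -13; 2 -13 20]
step 0: y = z − H·x̄ = [11]
step 0: S = H·P̄·Hᵀ + R = [212]
step 0: K = P̄·Hᵀ·S⁻¹ = [-14/53; -15/106; 43/212]
step 0: x' = x̄ + K·y = [482/53, 577/106, 685/212]
step 0: P' = (I − K·H)·P̄ = [1177/53 216/53 708/53; 216/53 1524/53 -733/106; 708/53 -733/106 2391/212]
step 1: x̄ = F·x = [-1392/53, 3983/212, -3387/212]
step 1: P̄ = F·P·Fᵀ + Q = [8933/53 -4017/53 2319/53; -4017/53 44067/212 -39947/212; 2319/53 -39947/212 39183/212]
step 1: y = z − H·x̄ = [-2585/106]
step 1: S = H·P̄·Hᵀ + R = [63283/53]
step 1: K = P̄·Hᵀ·S⁻¹ = [-14926/63283; -21819/126566; 29525/126566]
step 1: x' = x̄ + K·y = [-118007/5753, 132272/5753, -249281/11506]
step 1: P' = (I − K·H)·P̄ = [6462671/63283 -7868736/63283 6926384/63283; -7868736/63283 10908600/63283 -17771321/126566; 6926384/63283 -17771321/126566 7584397/63283]

step 0: x' = [482/53, 577/106, 685/212], P' = [1177/53 216/53 708/53; 216/53 1524/53 -733/106; 708/53 -733/106 2391/212]
step 1: x' = [-118007/5753, 132272/5753, -249281/11506], P' = [6462671/63283 -7868736/63283 6926384/63283; -7868736/63283 10908600/63283 -17771321/126566; 6926384/63283 -17771321/126566 7584397/63283]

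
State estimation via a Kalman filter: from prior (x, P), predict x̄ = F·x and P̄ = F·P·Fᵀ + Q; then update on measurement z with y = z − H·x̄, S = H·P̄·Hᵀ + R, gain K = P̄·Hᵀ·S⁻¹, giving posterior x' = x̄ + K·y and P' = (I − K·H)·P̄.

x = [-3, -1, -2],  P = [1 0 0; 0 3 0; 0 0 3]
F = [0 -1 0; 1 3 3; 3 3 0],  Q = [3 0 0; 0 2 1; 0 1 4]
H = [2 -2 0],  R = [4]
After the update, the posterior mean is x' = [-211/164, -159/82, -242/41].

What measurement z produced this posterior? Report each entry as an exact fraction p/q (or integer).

z = [1]

x̄ = F·x = [1, -12, -12]
P̄ = F·P·Fᵀ + Q = [6 -9 -9; -9 57 31; -9 31 40]
S = H·P̄·Hᵀ + R = [328]
K = P̄·Hᵀ·S⁻¹ = [15/164; -33/82; -10/41]
x' − x̄ = [-375/164, 825/82, 250/41] = K·y
y = (KᵀK)⁻¹·Kᵀ·(x' − x̄) = [-25]
z = y + H·x̄ = [-25] + [26] = [1]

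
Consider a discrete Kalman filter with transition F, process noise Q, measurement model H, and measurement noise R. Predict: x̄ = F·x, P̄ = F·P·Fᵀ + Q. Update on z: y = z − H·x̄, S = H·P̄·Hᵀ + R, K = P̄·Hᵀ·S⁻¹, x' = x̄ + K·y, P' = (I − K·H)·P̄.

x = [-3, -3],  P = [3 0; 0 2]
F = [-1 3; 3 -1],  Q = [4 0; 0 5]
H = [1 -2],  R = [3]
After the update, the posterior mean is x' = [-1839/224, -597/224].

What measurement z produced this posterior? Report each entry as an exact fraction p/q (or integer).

z = [-3]

x̄ = F·x = [-6, -6]
P̄ = F·P·Fᵀ + Q = [25 -15; -15 34]
S = H·P̄·Hᵀ + R = [224]
K = P̄·Hᵀ·S⁻¹ = [55/224; -83/224]
x' − x̄ = [-495/224, 747/224] = K·y
y = (KᵀK)⁻¹·Kᵀ·(x' − x̄) = [-9]
z = y + H·x̄ = [-9] + [6] = [-3]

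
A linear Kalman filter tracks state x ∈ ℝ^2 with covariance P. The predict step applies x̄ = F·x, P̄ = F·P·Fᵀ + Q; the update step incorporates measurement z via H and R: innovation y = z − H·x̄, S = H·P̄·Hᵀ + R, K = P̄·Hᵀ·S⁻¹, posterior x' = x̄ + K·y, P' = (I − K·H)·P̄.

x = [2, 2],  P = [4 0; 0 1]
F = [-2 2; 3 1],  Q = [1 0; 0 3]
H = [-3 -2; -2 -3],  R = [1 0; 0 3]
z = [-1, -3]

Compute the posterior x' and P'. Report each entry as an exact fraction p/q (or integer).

x̄ = F·x = [0, 8]
P̄ = F·P·Fᵀ + Q = [21 -22; -22 40]
y = z − H·x̄ = [15, 21]
S = H·P̄·Hᵀ + R = [86 80; 80 183]
K = P̄·Hᵀ·S⁻¹ = [-771/1334 256/667; 1759/4669 -2708/4669]
x' = x̄ + K·y = [-813/1334, 6869/4669]
P' = (I − K·H)·P̄ = [1077/1334 -615/667; -615/667 5578/4669]

x' = [-813/1334, 6869/4669]
P' = [1077/1334 -615/667; -615/667 5578/4669]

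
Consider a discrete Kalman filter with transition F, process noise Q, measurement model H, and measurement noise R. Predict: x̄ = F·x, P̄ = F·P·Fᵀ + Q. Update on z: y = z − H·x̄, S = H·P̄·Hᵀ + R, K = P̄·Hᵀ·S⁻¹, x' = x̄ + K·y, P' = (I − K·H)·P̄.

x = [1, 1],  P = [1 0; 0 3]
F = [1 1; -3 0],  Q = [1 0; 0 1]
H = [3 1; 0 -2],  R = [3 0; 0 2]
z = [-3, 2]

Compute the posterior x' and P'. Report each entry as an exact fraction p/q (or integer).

x' = [-200/419, -462/419]
P' = [151/419 -66/419; -66/419 399/838]

x̄ = F·x = [2, -3]
P̄ = F·P·Fᵀ + Q = [5 -3; -3 10]
y = z − H·x̄ = [-6, -4]
S = H·P̄·Hᵀ + R = [40 -2; -2 42]
K = P̄·Hᵀ·S⁻¹ = [129/419 66/419; 1/838 -399/838]
x' = x̄ + K·y = [-200/419, -462/419]
P' = (I − K·H)·P̄ = [151/419 -66/419; -66/419 399/838]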